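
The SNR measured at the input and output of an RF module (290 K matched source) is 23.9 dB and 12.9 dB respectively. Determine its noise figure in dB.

NF (dB) = SNR_in(dB) − SNR_out(dB) when the source is at T₀
NF = 23.9 − 12.9 = 11.0 dB

11.0 dB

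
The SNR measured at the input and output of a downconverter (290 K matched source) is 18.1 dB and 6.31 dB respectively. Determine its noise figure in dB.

NF (dB) = SNR_in(dB) − SNR_out(dB) when the source is at T₀
NF = 18.1 − 6.31 = 11.79 dB

11.79 dB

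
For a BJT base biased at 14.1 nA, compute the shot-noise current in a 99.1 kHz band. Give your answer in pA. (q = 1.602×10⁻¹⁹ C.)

I_n = √(2qI·B)
2qI·B = 2 × 1.602×10⁻¹⁹ × 1.41×10⁻⁸ × 9.91×10⁴ = 4.48×10⁻²² A²
I_n = √(4.48×10⁻²²) = 2.12×10⁻¹¹ A = 21.2 pA

21.2 pA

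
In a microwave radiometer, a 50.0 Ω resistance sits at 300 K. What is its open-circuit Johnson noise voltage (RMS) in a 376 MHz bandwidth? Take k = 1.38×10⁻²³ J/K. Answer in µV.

17.6 µV

V_n = √(4kTRB)
4kTRB = 4 × 1.38×10⁻²³ × 300 × 5.00×10¹ × 3.76×10⁸ = 3.11×10⁻¹⁰ V²
V_n = √(3.11×10⁻¹⁰) = 1.76×10⁻⁵ V = 17.6 µV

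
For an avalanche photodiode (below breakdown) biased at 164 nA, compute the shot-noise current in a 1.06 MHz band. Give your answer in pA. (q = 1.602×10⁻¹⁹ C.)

I_n = √(2qI·B)
2qI·B = 2 × 1.602×10⁻¹⁹ × 1.64×10⁻⁷ × 1.06×10⁶ = 5.57×10⁻²⁰ A²
I_n = √(5.57×10⁻²⁰) = 2.36×10⁻¹⁰ A = 236 pA

236 pA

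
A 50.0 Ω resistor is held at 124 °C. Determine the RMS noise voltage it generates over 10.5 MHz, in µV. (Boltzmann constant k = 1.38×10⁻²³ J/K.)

T = 124 °C + 273.15 = 397.15 K
V_n = √(4kTRB)
4kTRB = 4 × 1.38×10⁻²³ × 397.15 × 5.00×10¹ × 1.05×10⁷ = 1.15×10⁻¹¹ V²
V_n = √(1.15×10⁻¹¹) = 3.39×10⁻⁶ V = 3.39 µV

3.39 µV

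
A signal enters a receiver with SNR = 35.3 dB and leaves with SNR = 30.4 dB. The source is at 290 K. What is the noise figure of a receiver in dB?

4.9 dB

NF (dB) = SNR_in(dB) − SNR_out(dB) when the source is at T₀
NF = 35.3 − 30.4 = 4.9 dB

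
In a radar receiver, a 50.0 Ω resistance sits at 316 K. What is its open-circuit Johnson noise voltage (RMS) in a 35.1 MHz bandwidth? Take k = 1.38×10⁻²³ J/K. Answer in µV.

V_n = √(4kTRB)
4kTRB = 4 × 1.38×10⁻²³ × 316 × 5.00×10¹ × 3.51×10⁷ = 3.06×10⁻¹¹ V²
V_n = √(3.06×10⁻¹¹) = 5.53×10⁻⁶ V = 5.53 µV

5.53 µV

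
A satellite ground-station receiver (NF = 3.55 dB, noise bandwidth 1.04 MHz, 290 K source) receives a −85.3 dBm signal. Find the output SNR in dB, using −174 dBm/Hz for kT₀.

Noise floor: N = −174 + 10 log₁₀(B) + NF
10 log₁₀(1.04×10⁶) = 60.17 dB
N = −174 + 60.17 + 3.55 = −110.28 dBm
SNR = P_sig − N = −85.3 − (−110.28) = 24.98 dB → 25.0 dB

25.0 dB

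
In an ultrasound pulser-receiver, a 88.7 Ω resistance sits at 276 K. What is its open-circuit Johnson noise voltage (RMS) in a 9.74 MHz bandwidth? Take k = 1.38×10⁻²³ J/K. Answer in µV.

3.63 µV

V_n = √(4kTRB)
4kTRB = 4 × 1.38×10⁻²³ × 276 × 8.87×10¹ × 9.74×10⁶ = 1.32×10⁻¹¹ V²
V_n = √(1.32×10⁻¹¹) = 3.63×10⁻⁶ V = 3.63 µV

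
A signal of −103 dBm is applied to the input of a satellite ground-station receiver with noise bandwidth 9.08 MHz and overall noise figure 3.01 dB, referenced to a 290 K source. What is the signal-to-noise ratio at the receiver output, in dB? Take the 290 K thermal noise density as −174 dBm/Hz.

−1.6 dB

Noise floor: N = −174 + 10 log₁₀(B) + NF
10 log₁₀(9.08×10⁶) = 69.58 dB
N = −174 + 69.58 + 3.01 = −101.41 dBm
SNR = P_sig − N = −103 − (−101.41) = −1.59 dB → −1.6 dB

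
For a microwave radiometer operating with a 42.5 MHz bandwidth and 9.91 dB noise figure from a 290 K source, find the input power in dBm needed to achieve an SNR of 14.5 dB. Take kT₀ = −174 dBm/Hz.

−73.3 dBm

Sensitivity = −174 + 10 log₁₀(B) + NF + SNR_min
= −174 + 76.28 + 9.91 + 14.5
= −73.31 dBm → −73.3 dBm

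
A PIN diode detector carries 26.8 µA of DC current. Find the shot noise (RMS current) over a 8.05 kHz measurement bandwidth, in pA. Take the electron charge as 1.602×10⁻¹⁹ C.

263 pA

I_n = √(2qI·B)
2qI·B = 2 × 1.602×10⁻¹⁹ × 2.68×10⁻⁵ × 8.05×10³ = 6.91×10⁻²⁰ A²
I_n = √(6.91×10⁻²⁰) = 2.63×10⁻¹⁰ A = 263 pA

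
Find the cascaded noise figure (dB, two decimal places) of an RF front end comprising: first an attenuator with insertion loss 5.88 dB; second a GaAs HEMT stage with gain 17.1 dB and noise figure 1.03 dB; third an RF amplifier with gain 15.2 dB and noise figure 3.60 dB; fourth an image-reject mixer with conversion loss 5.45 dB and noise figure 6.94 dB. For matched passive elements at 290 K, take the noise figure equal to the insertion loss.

7.00 dB

Convert to linear (a loss of L dB is a gain of −L dB): F_i = 10^(NF_i/10), G_i = 10^(G_i,dB/10)
  Stage 1: F_1 = 10^(5.88/10) = 3.873, G_1 = 10^(−5.88/10) = 0.2582
  Stage 2: F_2 = 10^(1.03/10) = 1.268, G_2 = 10^(17.1/10) = 51.29
  Stage 3: F_3 = 10^(3.60/10) = 2.291, G_3 = 10^(15.2/10) = 33.11
  Stage 4: F_4 = 10^(6.94/10) = 4.943, G_4 = 10^(−5.45/10) = 0.2851
Friis cascade:
  F = 3.873 + (1.268 − 1)/0.2582 + (2.291 − 1)/13.24 + (4.943 − 1)/438.5 = 5.016
NF = 10 log₁₀(5.016) = 7.00 dB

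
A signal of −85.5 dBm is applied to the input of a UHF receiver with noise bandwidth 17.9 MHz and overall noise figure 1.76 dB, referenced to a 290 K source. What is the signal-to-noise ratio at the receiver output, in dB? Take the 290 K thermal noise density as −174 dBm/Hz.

14.2 dB

Noise floor: N = −174 + 10 log₁₀(B) + NF
10 log₁₀(1.79×10⁷) = 72.53 dB
N = −174 + 72.53 + 1.76 = −99.71 dBm
SNR = P_sig − N = −85.5 − (−99.71) = 14.21 dB → 14.2 dB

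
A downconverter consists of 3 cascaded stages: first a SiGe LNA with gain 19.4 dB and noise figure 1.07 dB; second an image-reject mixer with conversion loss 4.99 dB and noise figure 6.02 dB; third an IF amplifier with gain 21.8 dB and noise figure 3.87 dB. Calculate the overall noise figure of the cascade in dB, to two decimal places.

1.35 dB

Convert to linear (a loss of L dB is a gain of −L dB): F_i = 10^(NF_i/10), G_i = 10^(G_i,dB/10)
  Stage 1: F_1 = 10^(1.07/10) = 1.279, G_1 = 10^(19.4/10) = 87.10
  Stage 2: F_2 = 10^(6.02/10) = 3.999, G_2 = 10^(−4.99/10) = 0.3170
  Stage 3: F_3 = 10^(3.87/10) = 2.438, G_3 = 10^(21.8/10) = 151.4
Friis cascade:
  F = 1.279 + (3.999 − 1)/87.10 + (2.438 − 1)/27.61 = 1.366
NF = 10 log₁₀(1.366) = 1.35 dB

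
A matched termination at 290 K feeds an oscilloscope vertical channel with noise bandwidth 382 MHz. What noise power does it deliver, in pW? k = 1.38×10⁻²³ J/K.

P_n = kTB = 1.38×10⁻²³ × 290 × 3.82×10⁸ = 1.53×10⁻¹² W = 1.53 pW

1.53 pW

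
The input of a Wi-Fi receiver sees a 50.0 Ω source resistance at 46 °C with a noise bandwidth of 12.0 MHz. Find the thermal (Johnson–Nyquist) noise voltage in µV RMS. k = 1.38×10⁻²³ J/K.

3.25 µV

T = 46 °C + 273.15 = 319.15 K
V_n = √(4kTRB)
4kTRB = 4 × 1.38×10⁻²³ × 319.15 × 5.00×10¹ × 1.20×10⁷ = 1.06×10⁻¹¹ V²
V_n = √(1.06×10⁻¹¹) = 3.25×10⁻⁶ V = 3.25 µV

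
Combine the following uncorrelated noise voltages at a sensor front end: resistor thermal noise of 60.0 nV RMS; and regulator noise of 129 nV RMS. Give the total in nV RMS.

142 nV

Uncorrelated sources add in power (mean-square): V_tot = √(ΣV_i²)
V_tot = √[(6.00×10⁻⁸)² + (1.29×10⁻⁷)²] = 1.42×10⁻⁷ V = 142 nV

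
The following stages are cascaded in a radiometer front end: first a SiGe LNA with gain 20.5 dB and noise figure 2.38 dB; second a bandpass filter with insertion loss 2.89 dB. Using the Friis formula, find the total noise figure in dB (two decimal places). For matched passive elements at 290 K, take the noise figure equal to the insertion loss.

Convert to linear (a loss of L dB is a gain of −L dB): F_i = 10^(NF_i/10), G_i = 10^(G_i,dB/10)
  Stage 1: F_1 = 10^(2.38/10) = 1.730, G_1 = 10^(20.5/10) = 112.2
  Stage 2: F_2 = 10^(2.89/10) = 1.945, G_2 = 10^(−2.89/10) = 0.5140
Friis cascade:
  F = 1.730 + (1.945 − 1)/112.2 = 1.738
NF = 10 log₁₀(1.738) = 2.40 dB

2.40 dB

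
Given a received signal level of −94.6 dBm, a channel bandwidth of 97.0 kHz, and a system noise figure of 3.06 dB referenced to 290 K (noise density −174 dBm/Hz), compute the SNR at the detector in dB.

Noise floor: N = −174 + 10 log₁₀(B) + NF
10 log₁₀(9.70×10⁴) = 49.87 dB
N = −174 + 49.87 + 3.06 = −121.07 dBm
SNR = P_sig − N = −94.6 − (−121.07) = 26.47 dB → 26.5 dB

26.5 dB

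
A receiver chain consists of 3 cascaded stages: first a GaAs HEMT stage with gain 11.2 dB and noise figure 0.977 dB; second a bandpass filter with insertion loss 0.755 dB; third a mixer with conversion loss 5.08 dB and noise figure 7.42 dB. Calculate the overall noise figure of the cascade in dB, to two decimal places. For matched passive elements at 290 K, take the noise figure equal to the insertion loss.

2.24 dB

Convert to linear (a loss of L dB is a gain of −L dB): F_i = 10^(NF_i/10), G_i = 10^(G_i,dB/10)
  Stage 1: F_1 = 10^(0.977/10) = 1.252, G_1 = 10^(11.2/10) = 13.18
  Stage 2: F_2 = 10^(0.755/10) = 1.190, G_2 = 10^(−0.755/10) = 0.8404
  Stage 3: F_3 = 10^(7.42/10) = 5.521, G_3 = 10^(−5.08/10) = 0.3105
Friis cascade:
  F = 1.252 + (1.190 − 1)/13.18 + (5.521 − 1)/11.08 = 1.675
NF = 10 log₁₀(1.675) = 2.24 dB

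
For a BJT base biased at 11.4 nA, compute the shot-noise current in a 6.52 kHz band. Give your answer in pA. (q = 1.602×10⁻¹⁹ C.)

4.88 pA

I_n = √(2qI·B)
2qI·B = 2 × 1.602×10⁻¹⁹ × 1.14×10⁻⁸ × 6.52×10³ = 2.38×10⁻²³ A²
I_n = √(2.38×10⁻²³) = 4.88×10⁻¹² A = 4.88 pA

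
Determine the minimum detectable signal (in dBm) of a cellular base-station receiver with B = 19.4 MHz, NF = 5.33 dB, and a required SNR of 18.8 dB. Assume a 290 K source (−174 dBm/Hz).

Sensitivity = −174 + 10 log₁₀(B) + NF + SNR_min
= −174 + 72.88 + 5.33 + 18.8
= −76.99 dBm → −77.0 dBm

−77.0 dBm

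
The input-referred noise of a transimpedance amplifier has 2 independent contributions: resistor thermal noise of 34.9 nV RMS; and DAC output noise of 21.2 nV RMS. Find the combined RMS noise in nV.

40.8 nV

Uncorrelated sources add in power (mean-square): V_tot = √(ΣV_i²)
V_tot = √[(3.49×10⁻⁸)² + (2.12×10⁻⁸)²] = 4.08×10⁻⁸ V = 40.8 nV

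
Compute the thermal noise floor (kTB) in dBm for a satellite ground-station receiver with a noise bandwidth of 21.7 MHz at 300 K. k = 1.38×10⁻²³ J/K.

P_n = kTB = 1.38×10⁻²³ × 300 × 2.17×10⁷ = 8.98×10⁻¹⁴ W
In dBm: 10 log₁₀(8.98×10⁻¹⁴ / 10⁻³) = −100.5 dBm

−100.5 dBm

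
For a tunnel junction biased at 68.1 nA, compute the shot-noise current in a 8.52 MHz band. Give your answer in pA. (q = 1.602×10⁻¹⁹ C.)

431 pA

I_n = √(2qI·B)
2qI·B = 2 × 1.602×10⁻¹⁹ × 6.81×10⁻⁸ × 8.52×10⁶ = 1.86×10⁻¹⁹ A²
I_n = √(1.86×10⁻¹⁹) = 4.31×10⁻¹⁰ A = 431 pA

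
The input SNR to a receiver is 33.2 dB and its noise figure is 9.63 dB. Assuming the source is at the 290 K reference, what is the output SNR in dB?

By definition F = SNR_in/SNR_out, so in dB: SNR_out = SNR_in − NF
SNR_out = 33.2 − 9.63 = 23.57 dB

23.57 dB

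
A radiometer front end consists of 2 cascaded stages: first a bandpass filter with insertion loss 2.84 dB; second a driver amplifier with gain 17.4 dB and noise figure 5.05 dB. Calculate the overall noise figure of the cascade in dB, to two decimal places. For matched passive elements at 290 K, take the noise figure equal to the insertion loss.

Convert to linear (a loss of L dB is a gain of −L dB): F_i = 10^(NF_i/10), G_i = 10^(G_i,dB/10)
  Stage 1: F_1 = 10^(2.84/10) = 1.923, G_1 = 10^(−2.84/10) = 0.5200
  Stage 2: F_2 = 10^(5.05/10) = 3.199, G_2 = 10^(17.4/10) = 54.95
Friis cascade:
  F = 1.923 + (3.199 − 1)/0.5200 = 6.152
NF = 10 log₁₀(6.152) = 7.89 dB

7.89 dB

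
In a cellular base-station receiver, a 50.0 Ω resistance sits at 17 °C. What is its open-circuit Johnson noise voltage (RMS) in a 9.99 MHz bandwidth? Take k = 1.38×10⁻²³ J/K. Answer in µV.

2.83 µV

T = 17 °C + 273.15 = 290.15 K
V_n = √(4kTRB)
4kTRB = 4 × 1.38×10⁻²³ × 290.15 × 5.00×10¹ × 9.99×10⁶ = 8.00×10⁻¹² V²
V_n = √(8.00×10⁻¹²) = 2.83×10⁻⁶ V = 2.83 µV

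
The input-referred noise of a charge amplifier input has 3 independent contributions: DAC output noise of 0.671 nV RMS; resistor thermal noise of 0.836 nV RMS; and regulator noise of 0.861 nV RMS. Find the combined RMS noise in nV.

1.37 nV

Uncorrelated sources add in power (mean-square): V_tot = √(ΣV_i²)
V_tot = √[(6.71×10⁻¹⁰)² + (8.36×10⁻¹⁰)² + (8.61×10⁻¹⁰)²] = 1.37×10⁻⁹ V = 1.37 nV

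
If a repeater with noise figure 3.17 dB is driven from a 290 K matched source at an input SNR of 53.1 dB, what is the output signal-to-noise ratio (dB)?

By definition F = SNR_in/SNR_out, so in dB: SNR_out = SNR_in − NF
SNR_out = 53.1 − 3.17 = 49.93 dB

49.93 dB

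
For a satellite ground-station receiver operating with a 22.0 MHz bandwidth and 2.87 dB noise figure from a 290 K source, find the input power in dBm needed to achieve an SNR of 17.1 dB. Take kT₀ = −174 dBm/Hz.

−80.6 dBm

Sensitivity = −174 + 10 log₁₀(B) + NF + SNR_min
= −174 + 73.42 + 2.87 + 17.1
= −80.61 dBm → −80.6 dBm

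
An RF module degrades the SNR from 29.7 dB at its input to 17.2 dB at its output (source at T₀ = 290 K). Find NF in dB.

NF (dB) = SNR_in(dB) − SNR_out(dB) when the source is at T₀
NF = 29.7 − 17.2 = 12.5 dB

12.5 dB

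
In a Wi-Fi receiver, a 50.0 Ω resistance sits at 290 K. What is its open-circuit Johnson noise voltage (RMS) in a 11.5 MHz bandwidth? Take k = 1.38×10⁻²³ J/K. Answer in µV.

V_n = √(4kTRB)
4kTRB = 4 × 1.38×10⁻²³ × 290 × 5.00×10¹ × 1.15×10⁷ = 9.20×10⁻¹² V²
V_n = √(9.20×10⁻¹²) = 3.03×10⁻⁶ V = 3.03 µV

3.03 µV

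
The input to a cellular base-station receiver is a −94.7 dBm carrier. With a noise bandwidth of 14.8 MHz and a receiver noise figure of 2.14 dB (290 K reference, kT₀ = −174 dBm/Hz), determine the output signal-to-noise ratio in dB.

5.5 dB

Noise floor: N = −174 + 10 log₁₀(B) + NF
10 log₁₀(1.48×10⁷) = 71.7 dB
N = −174 + 71.7 + 2.14 = −100.16 dBm
SNR = P_sig − N = −94.7 − (−100.16) = 5.46 dB → 5.5 dB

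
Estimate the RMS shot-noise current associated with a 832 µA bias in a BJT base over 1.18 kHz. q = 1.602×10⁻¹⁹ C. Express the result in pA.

561 pA

I_n = √(2qI·B)
2qI·B = 2 × 1.602×10⁻¹⁹ × 8.32×10⁻⁴ × 1.18×10³ = 3.15×10⁻¹⁹ A²
I_n = √(3.15×10⁻¹⁹) = 5.61×10⁻¹⁰ A = 561 pA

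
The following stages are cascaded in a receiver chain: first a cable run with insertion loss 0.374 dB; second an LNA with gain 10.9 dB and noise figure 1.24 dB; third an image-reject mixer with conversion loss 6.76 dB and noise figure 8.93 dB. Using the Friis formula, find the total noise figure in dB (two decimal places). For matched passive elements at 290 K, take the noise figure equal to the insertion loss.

Convert to linear (a loss of L dB is a gain of −L dB): F_i = 10^(NF_i/10), G_i = 10^(G_i,dB/10)
  Stage 1: F_1 = 10^(0.374/10) = 1.090, G_1 = 10^(−0.374/10) = 0.9175
  Stage 2: F_2 = 10^(1.24/10) = 1.330, G_2 = 10^(10.9/10) = 12.30
  Stage 3: F_3 = 10^(8.93/10) = 7.816, G_3 = 10^(−6.76/10) = 0.2109
Friis cascade:
  F = 1.090 + (1.330 − 1)/0.9175 + (7.816 − 1)/11.29 = 2.054
NF = 10 log₁₀(2.054) = 3.13 dB

3.13 dB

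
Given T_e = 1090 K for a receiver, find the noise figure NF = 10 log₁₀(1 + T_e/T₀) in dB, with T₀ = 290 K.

6.77 dB

F = 1 + T_e/T₀ = 1 + 1090/290 = 4.75862
NF = 10 log₁₀(4.75862) = 6.77 dB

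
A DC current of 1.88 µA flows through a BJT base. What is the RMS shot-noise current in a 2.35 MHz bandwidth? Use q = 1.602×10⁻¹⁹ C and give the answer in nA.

1.19 nA

I_n = √(2qI·B)
2qI·B = 2 × 1.602×10⁻¹⁹ × 1.88×10⁻⁶ × 2.35×10⁶ = 1.42×10⁻¹⁸ A²
I_n = √(1.42×10⁻¹⁸) = 1.19×10⁻⁹ A = 1.19 nA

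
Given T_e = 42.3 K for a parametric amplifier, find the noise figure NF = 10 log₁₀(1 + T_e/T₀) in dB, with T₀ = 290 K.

0.591 dB

F = 1 + T_e/T₀ = 1 + 42.3/290 = 1.14586
NF = 10 log₁₀(1.14586) = 0.591 dB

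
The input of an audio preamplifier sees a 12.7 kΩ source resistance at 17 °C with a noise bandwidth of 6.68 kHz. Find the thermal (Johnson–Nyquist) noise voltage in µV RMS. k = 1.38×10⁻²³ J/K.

T = 17 °C + 273.15 = 290.15 K
V_n = √(4kTRB)
4kTRB = 4 × 1.38×10⁻²³ × 290.15 × 1.27×10⁴ × 6.68×10³ = 1.36×10⁻¹² V²
V_n = √(1.36×10⁻¹²) = 1.17×10⁻⁶ V = 1.17 µV

1.17 µV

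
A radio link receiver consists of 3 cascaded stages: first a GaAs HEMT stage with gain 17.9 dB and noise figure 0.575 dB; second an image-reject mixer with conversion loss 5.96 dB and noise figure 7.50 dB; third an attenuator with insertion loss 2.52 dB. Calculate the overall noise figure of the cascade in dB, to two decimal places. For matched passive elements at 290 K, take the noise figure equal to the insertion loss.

1.03 dB

Convert to linear (a loss of L dB is a gain of −L dB): F_i = 10^(NF_i/10), G_i = 10^(G_i,dB/10)
  Stage 1: F_1 = 10^(0.575/10) = 1.142, G_1 = 10^(17.9/10) = 61.66
  Stage 2: F_2 = 10^(7.50/10) = 5.623, G_2 = 10^(−5.96/10) = 0.2535
  Stage 3: F_3 = 10^(2.52/10) = 1.786, G_3 = 10^(−2.52/10) = 0.5598
Friis cascade:
  F = 1.142 + (5.623 − 1)/61.66 + (1.786 − 1)/15.63 = 1.267
NF = 10 log₁₀(1.267) = 1.03 dB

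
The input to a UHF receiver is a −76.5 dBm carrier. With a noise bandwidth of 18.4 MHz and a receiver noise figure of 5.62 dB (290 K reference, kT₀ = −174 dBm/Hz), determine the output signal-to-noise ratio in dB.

Noise floor: N = −174 + 10 log₁₀(B) + NF
10 log₁₀(1.84×10⁷) = 72.65 dB
N = −174 + 72.65 + 5.62 = −95.73 dBm
SNR = P_sig − N = −76.5 − (−95.73) = 19.23 dB → 19.2 dB

19.2 dB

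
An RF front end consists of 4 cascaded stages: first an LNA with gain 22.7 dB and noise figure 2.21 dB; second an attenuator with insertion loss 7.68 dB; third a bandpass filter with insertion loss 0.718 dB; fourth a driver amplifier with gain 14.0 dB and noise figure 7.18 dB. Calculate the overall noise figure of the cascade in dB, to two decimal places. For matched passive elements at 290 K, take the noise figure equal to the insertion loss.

2.68 dB

Convert to linear (a loss of L dB is a gain of −L dB): F_i = 10^(NF_i/10), G_i = 10^(G_i,dB/10)
  Stage 1: F_1 = 10^(2.21/10) = 1.663, G_1 = 10^(22.7/10) = 186.2
  Stage 2: F_2 = 10^(7.68/10) = 5.861, G_2 = 10^(−7.68/10) = 0.1706
  Stage 3: F_3 = 10^(0.718/10) = 1.180, G_3 = 10^(−0.718/10) = 0.8476
  Stage 4: F_4 = 10^(7.18/10) = 5.224, G_4 = 10^(14.0/10) = 25.12
Friis cascade:
  F = 1.663 + (5.861 − 1)/186.2 + (1.180 − 1)/31.77 + (5.224 − 1)/26.93 = 1.852
NF = 10 log₁₀(1.852) = 2.68 dB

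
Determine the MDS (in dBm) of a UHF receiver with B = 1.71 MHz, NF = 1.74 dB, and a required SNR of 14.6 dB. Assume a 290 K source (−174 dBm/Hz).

Sensitivity = −174 + 10 log₁₀(B) + NF + SNR_min
= −174 + 62.33 + 1.74 + 14.6
= −95.33 dBm → −95.3 dBm

−95.3 dBm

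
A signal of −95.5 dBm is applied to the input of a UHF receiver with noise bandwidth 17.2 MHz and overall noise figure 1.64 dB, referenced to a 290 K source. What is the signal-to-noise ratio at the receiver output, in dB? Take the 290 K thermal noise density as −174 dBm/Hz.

Noise floor: N = −174 + 10 log₁₀(B) + NF
10 log₁₀(1.72×10⁷) = 72.36 dB
N = −174 + 72.36 + 1.64 = −100.00 dBm
SNR = P_sig − N = −95.5 − (−100.00) = 4.50 dB → 4.5 dB

4.5 dB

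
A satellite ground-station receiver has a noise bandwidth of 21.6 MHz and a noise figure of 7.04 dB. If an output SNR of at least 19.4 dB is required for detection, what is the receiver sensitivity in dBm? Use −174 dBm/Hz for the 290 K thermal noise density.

−74.2 dBm

Sensitivity = −174 + 10 log₁₀(B) + NF + SNR_min
= −174 + 73.34 + 7.04 + 19.4
= −74.22 dBm → −74.2 dBm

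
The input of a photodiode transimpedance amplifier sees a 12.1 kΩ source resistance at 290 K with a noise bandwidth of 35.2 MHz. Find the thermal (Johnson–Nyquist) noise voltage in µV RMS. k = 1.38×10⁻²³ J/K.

V_n = √(4kTRB)
4kTRB = 4 × 1.38×10⁻²³ × 290 × 1.21×10⁴ × 3.52×10⁷ = 6.82×10⁻⁹ V²
V_n = √(6.82×10⁻⁹) = 8.26×10⁻⁵ V = 82.6 µV

82.6 µV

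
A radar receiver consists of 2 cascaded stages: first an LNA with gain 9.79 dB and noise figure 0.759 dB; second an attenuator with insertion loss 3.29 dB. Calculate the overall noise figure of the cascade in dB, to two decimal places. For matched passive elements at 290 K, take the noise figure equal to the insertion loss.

Convert to linear (a loss of L dB is a gain of −L dB): F_i = 10^(NF_i/10), G_i = 10^(G_i,dB/10)
  Stage 1: F_1 = 10^(0.759/10) = 1.191, G_1 = 10^(9.79/10) = 9.528
  Stage 2: F_2 = 10^(3.29/10) = 2.133, G_2 = 10^(−3.29/10) = 0.4688
Friis cascade:
  F = 1.191 + (2.133 − 1)/9.528 = 1.310
NF = 10 log₁₀(1.310) = 1.17 dB

1.17 dB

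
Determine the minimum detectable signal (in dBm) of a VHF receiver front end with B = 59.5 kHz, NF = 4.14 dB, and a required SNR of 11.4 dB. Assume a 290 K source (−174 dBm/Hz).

−110.7 dBm

Sensitivity = −174 + 10 log₁₀(B) + NF + SNR_min
= −174 + 47.75 + 4.14 + 11.4
= −110.71 dBm → −110.7 dBm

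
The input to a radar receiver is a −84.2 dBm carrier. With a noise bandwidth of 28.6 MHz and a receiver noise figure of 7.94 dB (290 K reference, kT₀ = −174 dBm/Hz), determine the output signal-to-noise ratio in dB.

Noise floor: N = −174 + 10 log₁₀(B) + NF
10 log₁₀(2.86×10⁷) = 74.56 dB
N = −174 + 74.56 + 7.94 = −91.50 dBm
SNR = P_sig − N = −84.2 − (−91.50) = 7.30 dB → 7.3 dB

7.3 dB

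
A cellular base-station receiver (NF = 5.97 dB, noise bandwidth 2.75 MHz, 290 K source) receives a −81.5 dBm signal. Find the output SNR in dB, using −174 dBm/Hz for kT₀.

22.1 dB

Noise floor: N = −174 + 10 log₁₀(B) + NF
10 log₁₀(2.75×10⁶) = 64.39 dB
N = −174 + 64.39 + 5.97 = −103.64 dBm
SNR = P_sig − N = −81.5 − (−103.64) = 22.14 dB → 22.1 dB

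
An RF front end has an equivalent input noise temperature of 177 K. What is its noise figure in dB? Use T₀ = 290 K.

F = 1 + T_e/T₀ = 1 + 177/290 = 1.61034
NF = 10 log₁₀(1.61034) = 2.07 dB

2.07 dB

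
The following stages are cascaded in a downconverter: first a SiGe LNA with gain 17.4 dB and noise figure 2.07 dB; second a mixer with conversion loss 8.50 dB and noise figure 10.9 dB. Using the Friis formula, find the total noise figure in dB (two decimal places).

Convert to linear (a loss of L dB is a gain of −L dB): F_i = 10^(NF_i/10), G_i = 10^(G_i,dB/10)
  Stage 1: F_1 = 10^(2.07/10) = 1.611, G_1 = 10^(17.4/10) = 54.95
  Stage 2: F_2 = 10^(10.9/10) = 12.30, G_2 = 10^(−8.50/10) = 0.1413
Friis cascade:
  F = 1.611 + (12.30 − 1)/54.95 = 1.816
NF = 10 log₁₀(1.816) = 2.59 dB

2.59 dB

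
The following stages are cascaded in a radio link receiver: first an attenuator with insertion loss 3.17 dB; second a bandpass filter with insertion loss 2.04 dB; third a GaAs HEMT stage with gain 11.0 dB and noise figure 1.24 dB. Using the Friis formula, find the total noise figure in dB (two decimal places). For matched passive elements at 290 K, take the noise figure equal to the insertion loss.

6.45 dB

Convert to linear (a loss of L dB is a gain of −L dB): F_i = 10^(NF_i/10), G_i = 10^(G_i,dB/10)
  Stage 1: F_1 = 10^(3.17/10) = 2.075, G_1 = 10^(−3.17/10) = 0.4819
  Stage 2: F_2 = 10^(2.04/10) = 1.600, G_2 = 10^(−2.04/10) = 0.6252
  Stage 3: F_3 = 10^(1.24/10) = 1.330, G_3 = 10^(11.0/10) = 12.59
Friis cascade:
  F = 2.075 + (1.600 − 1)/0.4819 + (1.330 − 1)/0.3013 = 4.416
NF = 10 log₁₀(4.416) = 6.45 dB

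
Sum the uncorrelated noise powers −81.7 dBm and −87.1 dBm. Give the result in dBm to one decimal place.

−80.6 dBm

Convert to linear, add, convert back:
P₁ = 6.76×10⁻¹² W, P₂ = 1.95×10⁻¹² W
P_tot = 8.71×10⁻¹² W → 10 log₁₀(P_tot / 10⁻³) = −80.6 dBm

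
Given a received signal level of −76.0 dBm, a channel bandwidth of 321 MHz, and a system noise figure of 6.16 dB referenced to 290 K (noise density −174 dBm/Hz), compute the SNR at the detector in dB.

Noise floor: N = −174 + 10 log₁₀(B) + NF
10 log₁₀(3.21×10⁸) = 85.07 dB
N = −174 + 85.07 + 6.16 = −82.77 dBm
SNR = P_sig − N = −76.0 − (−82.77) = 6.77 dB → 6.8 dB

6.8 dB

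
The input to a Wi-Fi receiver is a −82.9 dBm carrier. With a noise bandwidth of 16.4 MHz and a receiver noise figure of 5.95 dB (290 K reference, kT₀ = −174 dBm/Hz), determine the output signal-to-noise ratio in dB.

13.0 dB

Noise floor: N = −174 + 10 log₁₀(B) + NF
10 log₁₀(1.64×10⁷) = 72.15 dB
N = −174 + 72.15 + 5.95 = −95.90 dBm
SNR = P_sig − N = −82.9 − (−95.90) = 13.00 dB → 13.0 dB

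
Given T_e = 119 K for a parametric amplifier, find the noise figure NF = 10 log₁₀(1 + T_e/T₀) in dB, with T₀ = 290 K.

1.49 dB

F = 1 + T_e/T₀ = 1 + 119/290 = 1.41034
NF = 10 log₁₀(1.41034) = 1.49 dB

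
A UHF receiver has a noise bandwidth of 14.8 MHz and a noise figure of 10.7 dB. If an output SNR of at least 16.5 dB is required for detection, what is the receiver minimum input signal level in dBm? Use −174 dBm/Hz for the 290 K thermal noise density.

Sensitivity = −174 + 10 log₁₀(B) + NF + SNR_min
= −174 + 71.7 + 10.7 + 16.5
= −75.1 dBm → −75.1 dBm

−75.1 dBm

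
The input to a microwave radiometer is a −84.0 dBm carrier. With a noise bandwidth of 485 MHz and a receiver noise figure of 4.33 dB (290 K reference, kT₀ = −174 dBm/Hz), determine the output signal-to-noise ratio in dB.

Noise floor: N = −174 + 10 log₁₀(B) + NF
10 log₁₀(4.85×10⁸) = 86.86 dB
N = −174 + 86.86 + 4.33 = −82.81 dBm
SNR = P_sig − N = −84.0 − (−82.81) = −1.19 dB → −1.2 dB

−1.2 dB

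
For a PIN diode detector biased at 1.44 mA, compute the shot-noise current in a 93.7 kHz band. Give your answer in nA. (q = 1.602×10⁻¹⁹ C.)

6.58 nA

I_n = √(2qI·B)
2qI·B = 2 × 1.602×10⁻¹⁹ × 1.44×10⁻³ × 9.37×10⁴ = 4.32×10⁻¹⁷ A²
I_n = √(4.32×10⁻¹⁷) = 6.58×10⁻⁹ A = 6.58 nA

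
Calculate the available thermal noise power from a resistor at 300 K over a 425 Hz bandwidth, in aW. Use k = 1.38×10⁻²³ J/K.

P_n = kTB = 1.38×10⁻²³ × 300 × 4.25×10² = 1.76×10⁻¹⁸ W = 1.76 aW

1.76 aW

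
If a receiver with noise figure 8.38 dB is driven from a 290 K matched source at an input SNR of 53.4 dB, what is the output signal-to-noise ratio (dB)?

By definition F = SNR_in/SNR_out, so in dB: SNR_out = SNR_in − NF
SNR_out = 53.4 − 8.38 = 45.02 dB

45.02 dB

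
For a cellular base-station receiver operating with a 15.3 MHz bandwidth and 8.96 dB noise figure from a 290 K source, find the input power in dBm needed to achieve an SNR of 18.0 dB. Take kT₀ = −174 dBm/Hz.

Sensitivity = −174 + 10 log₁₀(B) + NF + SNR_min
= −174 + 71.85 + 8.96 + 18.0
= −75.19 dBm → −75.2 dBm

−75.2 dBm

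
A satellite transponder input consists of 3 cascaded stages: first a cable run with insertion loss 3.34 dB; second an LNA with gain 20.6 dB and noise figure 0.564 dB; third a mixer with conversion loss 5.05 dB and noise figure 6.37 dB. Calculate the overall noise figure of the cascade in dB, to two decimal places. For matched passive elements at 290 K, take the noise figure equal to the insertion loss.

4.01 dB

Convert to linear (a loss of L dB is a gain of −L dB): F_i = 10^(NF_i/10), G_i = 10^(G_i,dB/10)
  Stage 1: F_1 = 10^(3.34/10) = 2.158, G_1 = 10^(−3.34/10) = 0.4634
  Stage 2: F_2 = 10^(0.564/10) = 1.139, G_2 = 10^(20.6/10) = 114.8
  Stage 3: F_3 = 10^(6.37/10) = 4.335, G_3 = 10^(−5.05/10) = 0.3126
Friis cascade:
  F = 2.158 + (1.139 − 1)/0.4634 + (4.335 − 1)/53.21 = 2.520
NF = 10 log₁₀(2.520) = 4.01 dB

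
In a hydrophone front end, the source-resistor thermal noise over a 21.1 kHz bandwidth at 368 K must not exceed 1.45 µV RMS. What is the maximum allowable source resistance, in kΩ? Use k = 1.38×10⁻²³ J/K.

Johnson–Nyquist: V_n = √(4kTRB) ⇒ R = V_n² / (4kTB)
4kTB = 4 × 1.38×10⁻²³ × 368 × 2.11×10⁴ = 4.29×10⁻¹⁶
R = (1.45×10⁻⁶)² / 4.29×10⁻¹⁶ = 4.91×10³ Ω = 4.91 kΩ

4.91 kΩ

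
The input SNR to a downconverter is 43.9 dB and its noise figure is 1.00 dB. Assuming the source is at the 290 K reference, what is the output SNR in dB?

42.90 dB

By definition F = SNR_in/SNR_out, so in dB: SNR_out = SNR_in − NF
SNR_out = 43.9 − 1.00 = 42.90 dB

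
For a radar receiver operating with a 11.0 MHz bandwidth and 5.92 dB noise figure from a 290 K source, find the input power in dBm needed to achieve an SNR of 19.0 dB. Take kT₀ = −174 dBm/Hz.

Sensitivity = −174 + 10 log₁₀(B) + NF + SNR_min
= −174 + 70.41 + 5.92 + 19.0
= −78.67 dBm → −78.7 dBm

−78.7 dBm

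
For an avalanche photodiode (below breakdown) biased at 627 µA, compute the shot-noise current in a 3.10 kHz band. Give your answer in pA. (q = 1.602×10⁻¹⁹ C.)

I_n = √(2qI·B)
2qI·B = 2 × 1.602×10⁻¹⁹ × 6.27×10⁻⁴ × 3.10×10³ = 6.23×10⁻¹⁹ A²
I_n = √(6.23×10⁻¹⁹) = 7.89×10⁻¹⁰ A = 789 pA

789 pA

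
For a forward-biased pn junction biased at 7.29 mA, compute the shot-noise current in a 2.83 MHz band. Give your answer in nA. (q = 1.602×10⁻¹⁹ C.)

81.3 nA

I_n = √(2qI·B)
2qI·B = 2 × 1.602×10⁻¹⁹ × 7.29×10⁻³ × 2.83×10⁶ = 6.61×10⁻¹⁵ A²
I_n = √(6.61×10⁻¹⁵) = 8.13×10⁻⁸ A = 81.3 nA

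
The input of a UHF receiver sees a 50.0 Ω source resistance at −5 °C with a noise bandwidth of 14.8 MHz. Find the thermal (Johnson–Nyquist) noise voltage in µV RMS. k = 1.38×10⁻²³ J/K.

3.31 µV

T = −5 °C + 273.15 = 268.15 K
V_n = √(4kTRB)
4kTRB = 4 × 1.38×10⁻²³ × 268.15 × 5.00×10¹ × 1.48×10⁷ = 1.10×10⁻¹¹ V²
V_n = √(1.10×10⁻¹¹) = 3.31×10⁻⁶ V = 3.31 µV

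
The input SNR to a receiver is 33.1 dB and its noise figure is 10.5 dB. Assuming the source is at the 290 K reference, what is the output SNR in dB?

22.6 dB

By definition F = SNR_in/SNR_out, so in dB: SNR_out = SNR_in − NF
SNR_out = 33.1 − 10.5 = 22.6 dB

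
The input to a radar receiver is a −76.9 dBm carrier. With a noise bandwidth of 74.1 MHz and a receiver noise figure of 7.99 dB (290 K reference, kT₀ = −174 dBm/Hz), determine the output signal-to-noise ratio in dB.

Noise floor: N = −174 + 10 log₁₀(B) + NF
10 log₁₀(7.41×10⁷) = 78.7 dB
N = −174 + 78.7 + 7.99 = −87.31 dBm
SNR = P_sig − N = −76.9 − (−87.31) = 10.41 dB → 10.4 dB

10.4 dB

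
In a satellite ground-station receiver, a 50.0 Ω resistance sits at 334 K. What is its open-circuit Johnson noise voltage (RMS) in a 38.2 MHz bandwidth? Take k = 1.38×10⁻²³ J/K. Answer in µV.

5.93 µV

V_n = √(4kTRB)
4kTRB = 4 × 1.38×10⁻²³ × 334 × 5.00×10¹ × 3.82×10⁷ = 3.52×10⁻¹¹ V²
V_n = √(3.52×10⁻¹¹) = 5.93×10⁻⁶ V = 5.93 µV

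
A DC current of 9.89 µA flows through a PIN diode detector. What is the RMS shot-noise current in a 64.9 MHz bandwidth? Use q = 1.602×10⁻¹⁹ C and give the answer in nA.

I_n = √(2qI·B)
2qI·B = 2 × 1.602×10⁻¹⁹ × 9.89×10⁻⁶ × 6.49×10⁷ = 2.06×10⁻¹⁶ A²
I_n = √(2.06×10⁻¹⁶) = 1.43×10⁻⁸ A = 14.3 nA

14.3 nA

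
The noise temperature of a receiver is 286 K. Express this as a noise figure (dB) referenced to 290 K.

2.98 dB

F = 1 + T_e/T₀ = 1 + 286/290 = 1.98621
NF = 10 log₁₀(1.98621) = 2.98 dB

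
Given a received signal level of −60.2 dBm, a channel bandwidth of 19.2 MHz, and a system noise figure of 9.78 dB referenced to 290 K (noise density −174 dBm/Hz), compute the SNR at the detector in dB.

Noise floor: N = −174 + 10 log₁₀(B) + NF
10 log₁₀(1.92×10⁷) = 72.83 dB
N = −174 + 72.83 + 9.78 = −91.39 dBm
SNR = P_sig − N = −60.2 − (−91.39) = 31.19 dB → 31.2 dB

31.2 dB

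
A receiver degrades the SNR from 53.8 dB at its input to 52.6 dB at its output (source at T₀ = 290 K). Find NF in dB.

1.2 dB

NF (dB) = SNR_in(dB) − SNR_out(dB) when the source is at T₀
NF = 53.8 − 52.6 = 1.2 dB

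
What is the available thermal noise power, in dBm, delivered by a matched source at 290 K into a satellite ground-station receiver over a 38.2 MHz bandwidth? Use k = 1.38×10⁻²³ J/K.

P_n = kTB = 1.38×10⁻²³ × 290 × 3.82×10⁷ = 1.53×10⁻¹³ W
In dBm: 10 log₁₀(1.53×10⁻¹³ / 10⁻³) = −98.2 dBm

−98.2 dBm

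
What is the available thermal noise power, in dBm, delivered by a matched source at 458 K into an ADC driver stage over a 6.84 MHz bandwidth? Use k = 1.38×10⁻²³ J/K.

−103.6 dBm

P_n = kTB = 1.38×10⁻²³ × 458 × 6.84×10⁶ = 4.32×10⁻¹⁴ W
In dBm: 10 log₁₀(4.32×10⁻¹⁴ / 10⁻³) = −103.6 dBm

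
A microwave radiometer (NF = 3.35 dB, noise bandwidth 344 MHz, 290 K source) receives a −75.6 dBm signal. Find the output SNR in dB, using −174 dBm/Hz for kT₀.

9.7 dB

Noise floor: N = −174 + 10 log₁₀(B) + NF
10 log₁₀(3.44×10⁸) = 85.37 dB
N = −174 + 85.37 + 3.35 = −85.28 dBm
SNR = P_sig − N = −75.6 − (−85.28) = 9.68 dB → 9.7 dB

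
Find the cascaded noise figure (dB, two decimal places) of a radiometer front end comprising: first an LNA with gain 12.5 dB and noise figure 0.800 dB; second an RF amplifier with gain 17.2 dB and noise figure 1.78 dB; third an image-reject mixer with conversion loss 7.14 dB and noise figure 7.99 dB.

Convert to linear (a loss of L dB is a gain of −L dB): F_i = 10^(NF_i/10), G_i = 10^(G_i,dB/10)
  Stage 1: F_1 = 10^(0.800/10) = 1.202, G_1 = 10^(12.5/10) = 17.78
  Stage 2: F_2 = 10^(1.78/10) = 1.507, G_2 = 10^(17.2/10) = 52.48
  Stage 3: F_3 = 10^(7.99/10) = 6.295, G_3 = 10^(−7.14/10) = 0.1932
Friis cascade:
  F = 1.202 + (1.507 − 1)/17.78 + (6.295 − 1)/933.3 = 1.236
NF = 10 log₁₀(1.236) = 0.92 dB

0.92 dB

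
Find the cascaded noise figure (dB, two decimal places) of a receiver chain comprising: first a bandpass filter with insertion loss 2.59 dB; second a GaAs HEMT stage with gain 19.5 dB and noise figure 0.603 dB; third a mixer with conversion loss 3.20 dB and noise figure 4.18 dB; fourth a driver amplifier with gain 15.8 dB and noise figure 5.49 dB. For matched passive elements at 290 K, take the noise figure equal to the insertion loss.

Convert to linear (a loss of L dB is a gain of −L dB): F_i = 10^(NF_i/10), G_i = 10^(G_i,dB/10)
  Stage 1: F_1 = 10^(2.59/10) = 1.816, G_1 = 10^(−2.59/10) = 0.5508
  Stage 2: F_2 = 10^(0.603/10) = 1.149, G_2 = 10^(19.5/10) = 89.13
  Stage 3: F_3 = 10^(4.18/10) = 2.618, G_3 = 10^(−3.20/10) = 0.4786
  Stage 4: F_4 = 10^(5.49/10) = 3.540, G_4 = 10^(15.8/10) = 38.02
Friis cascade:
  F = 1.816 + (1.149 − 1)/0.5508 + (2.618 − 1)/49.09 + (3.540 − 1)/23.50 = 2.227
NF = 10 log₁₀(2.227) = 3.48 dB

3.48 dB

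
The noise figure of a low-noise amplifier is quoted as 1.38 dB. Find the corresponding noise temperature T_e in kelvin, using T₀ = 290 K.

F = 10^(1.38/10) = 1.37404
T_e = (F − 1)·T₀ = (1.37404 − 1) × 290 = 108 K

108 K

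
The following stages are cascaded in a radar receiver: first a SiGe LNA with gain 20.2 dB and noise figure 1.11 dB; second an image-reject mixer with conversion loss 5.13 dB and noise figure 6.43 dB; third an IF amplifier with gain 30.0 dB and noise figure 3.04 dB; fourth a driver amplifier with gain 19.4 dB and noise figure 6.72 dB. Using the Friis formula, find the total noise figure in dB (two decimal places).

Convert to linear (a loss of L dB is a gain of −L dB): F_i = 10^(NF_i/10), G_i = 10^(G_i,dB/10)
  Stage 1: F_1 = 10^(1.11/10) = 1.291, G_1 = 10^(20.2/10) = 104.7
  Stage 2: F_2 = 10^(6.43/10) = 4.395, G_2 = 10^(−5.13/10) = 0.3069
  Stage 3: F_3 = 10^(3.04/10) = 2.014, G_3 = 10^(30.0/10) = 1000
  Stage 4: F_4 = 10^(6.72/10) = 4.699, G_4 = 10^(19.4/10) = 87.10
Friis cascade:
  F = 1.291 + (4.395 − 1)/104.7 + (2.014 − 1)/32.14 + (4.699 − 1)/3.214×10⁴ = 1.355
NF = 10 log₁₀(1.355) = 1.32 dB

1.32 dB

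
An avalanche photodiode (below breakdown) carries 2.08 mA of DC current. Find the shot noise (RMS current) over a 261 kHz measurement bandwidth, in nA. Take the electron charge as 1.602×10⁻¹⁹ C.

13.2 nA

I_n = √(2qI·B)
2qI·B = 2 × 1.602×10⁻¹⁹ × 2.08×10⁻³ × 2.61×10⁵ = 1.74×10⁻¹⁶ A²
I_n = √(1.74×10⁻¹⁶) = 1.32×10⁻⁸ A = 13.2 nA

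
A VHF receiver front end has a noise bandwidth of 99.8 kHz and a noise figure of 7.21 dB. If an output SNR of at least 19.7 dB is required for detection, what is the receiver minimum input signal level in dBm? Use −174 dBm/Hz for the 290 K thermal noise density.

Sensitivity = −174 + 10 log₁₀(B) + NF + SNR_min
= −174 + 49.99 + 7.21 + 19.7
= −97.10 dBm → −97.1 dBm

−97.1 dBm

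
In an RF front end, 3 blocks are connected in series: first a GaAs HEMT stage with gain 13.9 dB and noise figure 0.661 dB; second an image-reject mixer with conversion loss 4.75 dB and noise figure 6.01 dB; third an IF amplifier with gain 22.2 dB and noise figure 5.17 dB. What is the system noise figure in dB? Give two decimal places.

Convert to linear (a loss of L dB is a gain of −L dB): F_i = 10^(NF_i/10), G_i = 10^(G_i,dB/10)
  Stage 1: F_1 = 10^(0.661/10) = 1.164, G_1 = 10^(13.9/10) = 24.55
  Stage 2: F_2 = 10^(6.01/10) = 3.990, G_2 = 10^(−4.75/10) = 0.3350
  Stage 3: F_3 = 10^(5.17/10) = 3.289, G_3 = 10^(22.2/10) = 166.0
Friis cascade:
  F = 1.164 + (3.990 − 1)/24.55 + (3.289 − 1)/8.222 = 1.565
NF = 10 log₁₀(1.565) = 1.94 dB

1.94 dB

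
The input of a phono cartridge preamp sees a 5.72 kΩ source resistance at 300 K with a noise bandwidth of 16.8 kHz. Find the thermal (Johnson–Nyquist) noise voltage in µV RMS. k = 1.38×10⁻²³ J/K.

V_n = √(4kTRB)
4kTRB = 4 × 1.38×10⁻²³ × 300 × 5.72×10³ × 1.68×10⁴ = 1.59×10⁻¹² V²
V_n = √(1.59×10⁻¹²) = 1.26×10⁻⁶ V = 1.26 µV

1.26 µV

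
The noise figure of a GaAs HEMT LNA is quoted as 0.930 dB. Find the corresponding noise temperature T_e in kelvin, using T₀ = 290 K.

F = 10^(0.930/10) = 1.2388
T_e = (F − 1)·T₀ = (1.2388 − 1) × 290 = 69.3 K

69.3 K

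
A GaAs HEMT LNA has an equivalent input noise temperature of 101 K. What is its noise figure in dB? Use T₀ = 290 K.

F = 1 + T_e/T₀ = 1 + 101/290 = 1.34828
NF = 10 log₁₀(1.34828) = 1.30 dB

1.30 dB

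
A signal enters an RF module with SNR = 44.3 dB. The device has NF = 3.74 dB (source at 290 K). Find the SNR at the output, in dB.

40.56 dB

By definition F = SNR_in/SNR_out, so in dB: SNR_out = SNR_in − NF
SNR_out = 44.3 − 3.74 = 40.56 dB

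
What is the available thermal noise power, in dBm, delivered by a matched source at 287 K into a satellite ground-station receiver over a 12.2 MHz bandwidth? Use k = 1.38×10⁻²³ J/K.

−103.2 dBm

P_n = kTB = 1.38×10⁻²³ × 287 × 1.22×10⁷ = 4.83×10⁻¹⁴ W
In dBm: 10 log₁₀(4.83×10⁻¹⁴ / 10⁻³) = −103.2 dBm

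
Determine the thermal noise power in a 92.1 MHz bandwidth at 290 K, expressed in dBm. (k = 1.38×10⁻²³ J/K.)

P_n = kTB = 1.38×10⁻²³ × 290 × 9.21×10⁷ = 3.69×10⁻¹³ W
In dBm: 10 log₁₀(3.69×10⁻¹³ / 10⁻³) = −94.3 dBm

−94.3 dBm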